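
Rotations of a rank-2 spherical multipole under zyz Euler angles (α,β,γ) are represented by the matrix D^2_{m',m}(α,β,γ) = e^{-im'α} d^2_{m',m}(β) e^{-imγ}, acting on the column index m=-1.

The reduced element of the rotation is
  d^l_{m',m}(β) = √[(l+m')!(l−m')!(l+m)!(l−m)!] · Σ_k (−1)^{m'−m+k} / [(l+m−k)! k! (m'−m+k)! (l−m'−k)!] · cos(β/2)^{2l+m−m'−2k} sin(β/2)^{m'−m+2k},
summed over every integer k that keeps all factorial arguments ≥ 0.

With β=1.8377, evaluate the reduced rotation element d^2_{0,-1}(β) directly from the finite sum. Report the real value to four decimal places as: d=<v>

d=0.3116

d^2_{0,-1}(β=1.8377) via the finite sum:
Half-angle: c=0.606735, s=0.794904. N=√(2·2·1·6)=4.898979
k∈{0,1} keeps every argument non-negative
  k=0: (−1)^1·4.8990/(2)·0.6067^3·0.7949^1 = -0.434898
  k=1: (−1)^2·4.8990/(2)·0.6067^1·0.7949^3 = +0.746482
d^2_{0,-1}(1.8377) = -0.434898 +0.746482 = +0.311584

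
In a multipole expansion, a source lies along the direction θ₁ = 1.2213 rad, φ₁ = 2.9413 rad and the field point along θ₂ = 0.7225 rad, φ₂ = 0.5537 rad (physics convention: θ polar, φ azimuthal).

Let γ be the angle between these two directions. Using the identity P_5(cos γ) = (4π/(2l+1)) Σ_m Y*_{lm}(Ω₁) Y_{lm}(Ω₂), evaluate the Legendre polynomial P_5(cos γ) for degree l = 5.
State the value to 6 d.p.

-0.303915

Addition theorem: P_5(cos γ) = (4π/11) Σ_m Y*_{lm}(Ω₁) Y_{lm}(Ω₂), m = −5…5:
  [-5]  conj(Y_{5,-5})(Ω₁) = -0.18318 + 0.28620j ; Y_{5,-5}(Ω₂) = -0.05465 - 0.02139j ; Δ = 0.01613 - 0.01172j
  [-4]  conj(Y_{5,-4})(Ω₁) = 0.27252 - 0.28126j ; Y_{5,-4}(Ω₂) = -0.12639 - 0.16835j ; Δ = -0.08180 - 0.01033j
  [-3]  conj(Y_{5,-3})(Ω₁) = -0.01309 + 0.00897j ; Y_{5,-3}(Ω₂) = -0.03667 - 0.40492j ; Δ = 0.00411 + 0.00497j
  [-2]  conj(Y_{5,-2})(Ω₁) = -0.30579 + 0.12950j ; Y_{5,-2}(Ω₂) = 0.17101 - 0.34223j ; Δ = -0.00797 + 0.12680j
  [-1]  conj(Y_{5,-1})(Ω₁) = 0.10405 - 0.02112j ; Y_{5,-1}(Ω₂) = -0.04111 + 0.02542j ; Δ = -0.00374 + 0.00351j
  [+0]  conj(Y_{5,0})(Ω₁) = 0.30669 + 0.00000j ; Y_{5,0}(Ω₂) = -0.38963 + 0.00000j ; Δ = -0.11950 + 0.00000j
  [+1]  conj(Y_{5,1})(Ω₁) = -0.10405 - 0.02112j ; Y_{5,1}(Ω₂) = 0.04111 + 0.02542j ; Δ = -0.00374 - 0.00351j
  [+2]  conj(Y_{5,2})(Ω₁) = -0.30579 - 0.12950j ; Y_{5,2}(Ω₂) = 0.17101 + 0.34223j ; Δ = -0.00797 - 0.12680j
  [+3]  conj(Y_{5,3})(Ω₁) = 0.01309 + 0.00897j ; Y_{5,3}(Ω₂) = 0.03667 - 0.40492j ; Δ = 0.00411 - 0.00497j
  [+4]  conj(Y_{5,4})(Ω₁) = 0.27252 + 0.28126j ; Y_{5,4}(Ω₂) = -0.12639 + 0.16835j ; Δ = -0.08180 + 0.01033j
  [+5]  conj(Y_{5,5})(Ω₁) = 0.18318 + 0.28620j ; Y_{5,5}(Ω₂) = 0.05465 - 0.02139j ; Δ = 0.01613 + 0.01172j
Accumulated sum -0.26603 + 0.00000j; after 4π/(2l+1) scaling, -0.30391 + 0.00000j ⇒ P_5 = -0.303915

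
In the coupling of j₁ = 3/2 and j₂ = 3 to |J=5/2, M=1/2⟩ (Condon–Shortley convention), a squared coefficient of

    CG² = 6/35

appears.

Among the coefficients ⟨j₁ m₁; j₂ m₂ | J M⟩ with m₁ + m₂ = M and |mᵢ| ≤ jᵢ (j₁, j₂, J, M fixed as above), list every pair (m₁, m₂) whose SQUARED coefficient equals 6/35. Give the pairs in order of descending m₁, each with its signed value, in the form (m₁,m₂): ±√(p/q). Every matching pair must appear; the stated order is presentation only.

(1/2,0): −√(6/35)

Admissible pairs with m₁+m₂ = M = 1/2: (-3/2,2), (-1/2,1), (1/2,0), (3/2,-1)
  (m₁,m₂)=(3/2,-1): CG² = 27/70, CG = +√(27/70)
  (m₁,m₂)=(1/2,0): CG² = 6/35, CG = −√(6/35)   ← matches the target
  (m₁,m₂)=(-1/2,1): CG² = 1/70, CG = −√(1/70)
  (m₁,m₂)=(-3/2,2): CG² = 3/7, CG = +√(3/7)
Pairs with CG² = 6/35: (1/2,0): −√(6/35)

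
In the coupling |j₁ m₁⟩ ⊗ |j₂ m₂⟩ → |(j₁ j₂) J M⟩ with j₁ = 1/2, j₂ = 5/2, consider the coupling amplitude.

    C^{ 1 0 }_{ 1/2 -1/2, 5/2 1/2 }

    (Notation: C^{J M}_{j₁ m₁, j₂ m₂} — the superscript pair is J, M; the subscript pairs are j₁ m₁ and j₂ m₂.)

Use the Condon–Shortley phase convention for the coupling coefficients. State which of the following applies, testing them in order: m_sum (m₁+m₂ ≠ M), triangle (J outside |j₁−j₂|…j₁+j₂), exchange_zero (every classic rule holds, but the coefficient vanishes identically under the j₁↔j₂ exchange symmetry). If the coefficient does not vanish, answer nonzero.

triangle

m-sum: m₁+m₂ = -1/2+1/2 = 0, M = 0  ✓
triangle: need |j₁−j₂| ≤ J ≤ j₁+j₂, i.e. J ∈ [2, 3]; J = 1 is outside ✗ ⇒ coefficient is 0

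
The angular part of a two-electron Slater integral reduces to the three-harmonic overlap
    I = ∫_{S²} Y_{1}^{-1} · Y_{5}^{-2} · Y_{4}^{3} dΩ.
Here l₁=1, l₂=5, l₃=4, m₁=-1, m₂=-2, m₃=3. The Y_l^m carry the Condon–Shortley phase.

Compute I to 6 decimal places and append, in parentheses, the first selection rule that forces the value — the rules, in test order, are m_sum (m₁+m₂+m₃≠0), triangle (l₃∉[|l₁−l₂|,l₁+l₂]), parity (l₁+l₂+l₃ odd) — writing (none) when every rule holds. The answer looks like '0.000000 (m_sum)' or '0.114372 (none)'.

0.085055 (none)

Rules hold: Σm=0, L=10 even, 4≤4≤6.
N = 3·11·9 = 297
Δ = 2!·0!·8!/11! = 1/495
Racah Σ t=1..1: t=1:−1/576 = -1/576
⇒ 3j(1 5 4; 0 0 0)² = 5/99, sgn -1
Racah Σ t=2..2: t=2:+1/10080 = 1/10080
⇒ 3j(1 5 4; -1 -2 3)² = 1/165, sgn -1
4πI² = N·(3j₀)²·(3jₘ)² = 1/11
I = +1·√(0.0909091/4π) = 0.08505478
No selection rule forces the value: the integral is nonzero (none).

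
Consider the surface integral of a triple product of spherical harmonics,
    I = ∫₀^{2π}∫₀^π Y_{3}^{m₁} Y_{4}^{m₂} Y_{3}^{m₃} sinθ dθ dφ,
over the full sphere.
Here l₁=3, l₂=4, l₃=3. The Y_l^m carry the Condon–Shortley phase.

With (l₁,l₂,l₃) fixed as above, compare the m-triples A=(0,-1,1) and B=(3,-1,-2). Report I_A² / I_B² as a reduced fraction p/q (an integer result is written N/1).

Same 3,4,3: normalisation and zero-m 3j drop out of the ratio.
A: Δ: 4! 2! 4! / 11! → 1/34650; sum: t=1:−1/48 t=2:+1/24 t=3:−1/288 = 5/288; 3j²(3 4 3; 0 -1 1) = Δ·Π!·Σ² = 5/462  (sign +1)
B: Δ: 4! 2! 4! / 11! → 1/34650; sum: t=0:+1/288 = 1/288; 3j²(3 4 3; 3 -1 -2) = Δ·Π!·Σ² = 5/231  (sign -1)
I_A²/I_B² = (5/462)/(5/231) = 1/2

1/2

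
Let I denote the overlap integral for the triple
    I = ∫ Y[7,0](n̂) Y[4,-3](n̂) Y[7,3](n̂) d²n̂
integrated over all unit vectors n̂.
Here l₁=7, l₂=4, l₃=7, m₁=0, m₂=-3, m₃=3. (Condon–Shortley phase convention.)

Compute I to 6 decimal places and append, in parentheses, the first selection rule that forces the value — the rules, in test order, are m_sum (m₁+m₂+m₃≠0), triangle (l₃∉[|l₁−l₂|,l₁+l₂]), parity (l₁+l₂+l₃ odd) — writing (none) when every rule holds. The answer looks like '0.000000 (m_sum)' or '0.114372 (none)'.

0.094835 (none)

Rules hold: Σm=0, L=18 even, 3≤7≤11.
N = 15·9·15 = 2025
Δ = 4!·10!·4!/19! = 1/58198140
Racah Σ t=0..4: t=0:+1/17418240 t=1:−1/622080 t=2:+1/230400 t=3:−1/622080 t=4:+1/17418240 = 1/806400
⇒ 3j(7 4 7; 0 0 0)² = 2268/230945, sgn -1
Racah Σ t=0..1: t=0:+1/4354560 t=1:−1/2488320 = -1/5806080
⇒ 3j(7 4 7; 0 -3 3)² = 525/92378, sgn -1
4πI² = N·(3j₀)²·(3jₘ)² = 241116750/2133423721
I = +1·√(0.113019/4π) = 0.09483534
No selection rule forces the value: the integral is nonzero (none).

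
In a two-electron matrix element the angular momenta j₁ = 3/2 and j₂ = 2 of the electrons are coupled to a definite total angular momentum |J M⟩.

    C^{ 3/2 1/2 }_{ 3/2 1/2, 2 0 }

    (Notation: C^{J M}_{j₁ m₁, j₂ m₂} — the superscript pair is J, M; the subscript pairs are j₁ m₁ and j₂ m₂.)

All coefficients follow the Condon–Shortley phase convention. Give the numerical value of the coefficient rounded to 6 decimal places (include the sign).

√[4·2!1!2!/6! · 2!1!2!2!2!1!] = √(16/45)
  +(−1)^0/∏(0,2,1,2,0,0)! = 1/4  (running 1/4)
  +(−1)^1/∏(1,1,0,1,1,1)! = -1  (running -3/4)
⟨..|..⟩ = √(16/45)·(-3/4) = -0.447214

−√(1/5) = -0.447214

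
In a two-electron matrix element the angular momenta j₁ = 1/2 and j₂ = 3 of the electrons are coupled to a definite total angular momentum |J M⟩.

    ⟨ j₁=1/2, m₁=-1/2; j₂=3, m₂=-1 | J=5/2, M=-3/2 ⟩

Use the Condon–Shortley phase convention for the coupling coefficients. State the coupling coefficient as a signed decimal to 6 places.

−√(2/7) = -0.534522

triangle: 1!·0!·5!/7! = 120/5040
(j±m)!: 0!·1!·2!·4!·1!·4! = 1152
prefactor² = (2J+1)·Δ·N² = 1152/7
  k=1: −1/(1!·0!·0!·1!·0!·4!) = -1/24
Σ = -1/24  ⇒  CG² = 1152/7·(-1/24)² = 2/7
CG = −√(2/7) = -0.534522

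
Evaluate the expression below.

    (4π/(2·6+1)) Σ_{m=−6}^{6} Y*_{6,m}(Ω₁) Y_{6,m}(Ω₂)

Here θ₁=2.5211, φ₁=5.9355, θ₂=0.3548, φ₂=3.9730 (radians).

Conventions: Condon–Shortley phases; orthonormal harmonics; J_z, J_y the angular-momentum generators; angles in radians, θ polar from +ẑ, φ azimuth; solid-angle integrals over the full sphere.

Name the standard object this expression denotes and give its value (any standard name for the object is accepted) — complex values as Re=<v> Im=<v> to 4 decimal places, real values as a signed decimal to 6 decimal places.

This sum is the spherical-harmonic addition theorem: it equals the Legendre polynomial P_l(cos γ) of the angle γ between the two directions.
Summing Y*_{l m}(θ₁,φ₁)·Y_{l m}(θ₂,φ₂) over m ∈ [−6, 6]; prefactor 4π/(2·6+1) = 0.966644:
  [-6]  conj(Y_{6,-6})(Ω₁) = -0.009198-0.016241i ; Y_{6,-6}(Ω₂) = +0.000231+0.000817i ; Δ = +0.000011-0.000011i
  [-5]  conj(Y_{6,-5})(Ω₁) = +0.015095+0.089207i ; Y_{6,-5}(Ω₂) = +0.004187-0.006747i ; Δ = +0.000665+0.000272i
  [-4]  conj(Y_{6,-4})(Ω₁) = +0.045868-0.251987i ; Y_{6,-4}(Ω₂) = -0.044308+0.008248i ; Δ = +0.000046+0.011543i
  [-3]  conj(Y_{6,-3})(Ω₁) = -0.224593+0.385312i ; Y_{6,-3}(Ω₂) = +0.136308+0.103057i ; Δ = -0.070323+0.029375i
  [-2]  conj(Y_{6,-2})(Ω₁) = +0.299643-0.250024i ; Y_{6,-2}(Ω₂) = -0.038603-0.418329i ; Δ = -0.116159-0.115698i
  [-1]  conj(Y_{6,-1})(Ω₁) = +0.073084-0.026486i ; Y_{6,-1}(Ω₂) = -0.374023+0.410126i ; Δ = -0.016472+0.039880i
  [+0]  conj(Y_{6,0})(Ω₁) = -0.414417-0.000000i ; Y_{6,0}(Ω₂) = +0.052386+0.000000i ; Δ = -0.021710-0.000000i
  [+1]  conj(Y_{6,1})(Ω₁) = -0.073084-0.026486i ; Y_{6,1}(Ω₂) = +0.374023+0.410126i ; Δ = -0.016472-0.039880i
  [+2]  conj(Y_{6,2})(Ω₁) = +0.299643+0.250024i ; Y_{6,2}(Ω₂) = -0.038603+0.418329i ; Δ = -0.116159+0.115698i
  [+3]  conj(Y_{6,3})(Ω₁) = +0.224593+0.385312i ; Y_{6,3}(Ω₂) = -0.136308+0.103057i ; Δ = -0.070323-0.029375i
  [+4]  conj(Y_{6,4})(Ω₁) = +0.045868+0.251987i ; Y_{6,4}(Ω₂) = -0.044308-0.008248i ; Δ = +0.000046-0.011543i
  [+5]  conj(Y_{6,5})(Ω₁) = -0.015095+0.089207i ; Y_{6,5}(Ω₂) = -0.004187-0.006747i ; Δ = +0.000665-0.000272i
  [+6]  conj(Y_{6,6})(Ω₁) = -0.009198+0.016241i ; Y_{6,6}(Ω₂) = +0.000231-0.000817i ; Δ = +0.000011+0.000011i
Σ over m = -0.426174-0.000000i; ×(4π/13) → -0.411959-0.000000i. Real part: -0.411959

Legendre polynomial (addition theorem), -0.411959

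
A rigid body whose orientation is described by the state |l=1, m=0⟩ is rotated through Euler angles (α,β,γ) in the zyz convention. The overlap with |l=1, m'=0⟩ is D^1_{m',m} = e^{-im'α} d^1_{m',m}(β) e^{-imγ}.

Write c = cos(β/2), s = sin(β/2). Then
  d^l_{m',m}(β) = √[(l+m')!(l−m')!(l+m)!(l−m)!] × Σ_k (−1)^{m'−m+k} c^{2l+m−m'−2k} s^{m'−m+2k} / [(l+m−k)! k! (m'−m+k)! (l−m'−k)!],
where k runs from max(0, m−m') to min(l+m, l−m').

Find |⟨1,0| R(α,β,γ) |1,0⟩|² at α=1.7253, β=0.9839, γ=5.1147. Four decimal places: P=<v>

Split into d^1_{0,0}(β=0.9839) × two z-phases.
c=cos(0.983900/2)=0.881413, s=sin(0.983900/2)=0.472346; N=√[1·1·1·1]=1.000000
Admissible k: 0..1 (factorial args all ≥0)
  k=0: (−1)^0·1.0000/(1)·0.8814^2·0.4723^0 = +0.776890
  k=1: (−1)^1·1.0000/(1)·0.8814^0·0.4723^2 = -0.223110
d^1_{0,0}(0.9839) = +0.776890 -0.223110 = +0.553779
|D^1_{0,0}|² = |d^1_{0,0}(β)|² = (+0.553779)² = 0.306672 (the z-rotation phases have unit modulus)

P=0.3067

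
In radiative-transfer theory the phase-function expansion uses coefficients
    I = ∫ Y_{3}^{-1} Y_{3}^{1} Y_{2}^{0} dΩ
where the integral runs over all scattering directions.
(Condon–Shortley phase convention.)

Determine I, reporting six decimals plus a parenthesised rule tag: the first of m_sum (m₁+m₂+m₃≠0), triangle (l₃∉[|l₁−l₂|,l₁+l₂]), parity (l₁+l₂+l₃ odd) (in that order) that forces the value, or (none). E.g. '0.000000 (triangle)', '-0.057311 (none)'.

-0.126157 (none)

m-sum 0 ✓  L=8 even ✓  0≤2≤6 ✓
Π(2lᵢ+1) = 7×7×5 = 245
triangle coeff Δ(3,3,2) = 1/3780
Σ_t [1,3]: t=1:−1/24 t=2:+1/4 t=3:−1/24 = 1/6
(3j)²=4/105 [(3 3 2; 0 0 0)], sign=+1
Σ_t [2,4]: t=2:+1/16 t=3:−1/6 t=4:+1/96 = -3/32
(3j)²=3/140 [(3 3 2; -1 1 0)], sign=-1
⇒ 4πI² = 1/5
I = (-1)√(1/5/(4π)) = -0.12615663
No selection rule forces the value: the integral is nonzero (none).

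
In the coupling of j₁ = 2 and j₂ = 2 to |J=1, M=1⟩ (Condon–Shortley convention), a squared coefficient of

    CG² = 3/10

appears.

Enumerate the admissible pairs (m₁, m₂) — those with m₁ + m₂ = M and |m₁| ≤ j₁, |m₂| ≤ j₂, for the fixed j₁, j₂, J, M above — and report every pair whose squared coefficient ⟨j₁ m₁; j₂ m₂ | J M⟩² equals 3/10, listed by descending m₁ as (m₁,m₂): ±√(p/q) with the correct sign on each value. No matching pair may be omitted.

Admissible pairs with m₁+m₂ = M = 1: (-1,2), (0,1), (1,0), (2,-1)
  (m₁,m₂)=(2,-1): CG² = 1/5, CG = +√(1/5)
  (m₁,m₂)=(1,0): CG² = 3/10, CG = −√(3/10)   ← matches the target
  (m₁,m₂)=(0,1): CG² = 3/10, CG = +√(3/10)   ← matches the target
  (m₁,m₂)=(-1,2): CG² = 1/5, CG = −√(1/5)
Pairs with CG² = 3/10: (1,0): −√(3/10); (0,1): +√(3/10)

(1,0): −√(3/10); (0,1): +√(3/10)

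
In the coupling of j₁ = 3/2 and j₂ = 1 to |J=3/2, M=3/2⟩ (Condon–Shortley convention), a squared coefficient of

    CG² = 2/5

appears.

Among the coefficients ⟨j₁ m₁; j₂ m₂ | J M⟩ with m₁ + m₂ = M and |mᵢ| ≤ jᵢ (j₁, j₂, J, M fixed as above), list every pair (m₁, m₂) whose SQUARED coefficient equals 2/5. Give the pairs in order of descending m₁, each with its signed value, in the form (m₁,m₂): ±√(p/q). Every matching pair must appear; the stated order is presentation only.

Admissible pairs with m₁+m₂ = M = 3/2: (1/2,1), (3/2,0)
  (m₁,m₂)=(3/2,0): CG² = 3/5, CG = +√(3/5)
  (m₁,m₂)=(1/2,1): CG² = 2/5, CG = −√(2/5)   ← matches the target
Pairs with CG² = 2/5: (1/2,1): −√(2/5)

(1/2,1): −√(2/5)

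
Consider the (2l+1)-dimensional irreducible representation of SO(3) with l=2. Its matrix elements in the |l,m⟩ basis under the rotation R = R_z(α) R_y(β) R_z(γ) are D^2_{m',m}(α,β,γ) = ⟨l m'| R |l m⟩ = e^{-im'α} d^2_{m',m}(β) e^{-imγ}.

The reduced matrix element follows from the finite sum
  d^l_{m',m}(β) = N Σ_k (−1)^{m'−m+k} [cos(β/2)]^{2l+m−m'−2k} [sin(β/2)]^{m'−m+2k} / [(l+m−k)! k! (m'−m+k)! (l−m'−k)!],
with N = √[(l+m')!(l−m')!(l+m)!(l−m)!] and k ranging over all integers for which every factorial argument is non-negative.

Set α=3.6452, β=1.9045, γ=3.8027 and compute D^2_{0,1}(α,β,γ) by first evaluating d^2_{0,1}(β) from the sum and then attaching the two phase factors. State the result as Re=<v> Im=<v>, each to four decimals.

Re=0.2992 Im=-0.2327

First d^2_{0,1}(β=1.9045), then the phase factors e^{-i(0)α} and e^{-i(1)γ}:
c=cos(1.904500/2)=0.579851, s=sin(1.904500/2)=0.814722; N=√[2·2·6·1]=4.898979
The bounds max(0,m−m')=1 and min(l+m,l−m')=2 give 2 terms
  k=1: (−1)^0·4.8990/(2)·0.5799^3·0.8147^1 = +0.389077
  k=2: (−1)^1·4.8990/(2)·0.5799^1·0.8147^3 = -0.768106
d^2_{0,1}(1.9045) = +0.389077 -0.768106 = -0.379029
D = (+1.000000+0.000000i)·(-0.379029)·(-0.789313+0.613991i) = +0.299172-0.232720i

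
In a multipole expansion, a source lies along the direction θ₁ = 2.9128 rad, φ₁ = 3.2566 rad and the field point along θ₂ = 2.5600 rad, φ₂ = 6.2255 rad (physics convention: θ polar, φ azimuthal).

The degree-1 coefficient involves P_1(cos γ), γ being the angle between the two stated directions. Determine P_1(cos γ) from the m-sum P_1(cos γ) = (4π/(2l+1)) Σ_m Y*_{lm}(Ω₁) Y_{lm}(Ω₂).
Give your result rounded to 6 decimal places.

Term-by-term m-sum for l=1 (normalisation 4π/3 = 4.188790):
  m=-1: (-0.077841, -0.008992) × (0.189483, 0.010943) = (-0.014651, -0.002556)  (running Σ = (-0.014651, -0.002556))
  m=0: (-0.475870, -0.000000) × (-0.408271, 0.000000) = (0.194284, 0.000000)  (running Σ = (0.179633, -0.002556))
  m=1: (0.077841, -0.008992) × (-0.189483, 0.010943) = (-0.014651, 0.002556)  (running Σ = (0.164981, 0.000000))
Accumulated sum (0.164981, 0.000000); after 4π/(2l+1) scaling, (0.691073, 0.000000) ⇒ P_1 = 0.691073

0.691073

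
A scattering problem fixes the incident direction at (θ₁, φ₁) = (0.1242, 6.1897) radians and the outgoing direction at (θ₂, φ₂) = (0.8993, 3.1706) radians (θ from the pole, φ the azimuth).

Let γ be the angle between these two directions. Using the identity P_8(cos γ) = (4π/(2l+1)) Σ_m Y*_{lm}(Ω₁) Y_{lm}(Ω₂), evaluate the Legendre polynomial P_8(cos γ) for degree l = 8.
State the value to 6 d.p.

-0.013088

Expand P_8 via completeness: Σ_{m} conj(Y_{8,m}) at Ω₁ times Y_{8,m} at Ω₂ —
  [-8]  conj(Y_{8,-8})(Ω₁) = (0.000000, -0.000000) ; Y_{8,-8}(Ω₂) = (0.070792, -0.016729) ; Δ = (0.000000, -0.000000)
  [-7]  conj(Y_{8,-7})(Ω₁) = (0.000001, -0.000001) ; Y_{8,-7}(Ω₂) = (-0.226478, 0.046629) ; Δ = (-0.000000, 0.000000)
  [-6]  conj(Y_{8,-6})(Ω₁) = (0.000016, -0.000010) ; Y_{8,-6}(Ω₂) = (0.410270, -0.072135) ; Δ = (0.000006, -0.000005)
  [-5]  conj(Y_{8,-5})(Ω₁) = (0.000247, -0.000125) ; Y_{8,-5}(Ω₂) = (-0.413159, 0.060347) ; Δ = (-0.000095, 0.000067)
  [-4]  conj(Y_{8,-4})(Ω₁) = (0.002849, -0.001118) ; Y_{8,-4}(Ω₂) = (0.085200, -0.009930) ; Δ = (0.000232, -0.000124)
  [-3]  conj(Y_{8,-3})(Ω₁) = (0.024085, -0.006938) ; Y_{8,-3}(Ω₂) = (0.317105, -0.027665) ; Δ = (0.007446, -0.002866)
  [-2]  conj(Y_{8,-2})(Ω₁) = (0.142827, -0.027020) ; Y_{8,-2}(Ω₂) = (-0.268155, 0.015574) ; Δ = (-0.037879, 0.009470)
  [-1]  conj(Y_{8,-1})(Ω₁) = (0.530003, -0.049692) ; Y_{8,-1}(Ω₂) = (-0.206941, 0.006004) ; Δ = (-0.109381, 0.013466)
  [+0]  conj(Y_{8,0})(Ω₁) = (0.861705, -0.000000) ; Y_{8,0}(Ω₂) = (0.303628, 0.000000) ; Δ = (0.261638, 0.000000)
  [+1]  conj(Y_{8,1})(Ω₁) = (-0.530003, -0.049692) ; Y_{8,1}(Ω₂) = (0.206941, 0.006004) ; Δ = (-0.109381, -0.013466)
  [+2]  conj(Y_{8,2})(Ω₁) = (0.142827, 0.027020) ; Y_{8,2}(Ω₂) = (-0.268155, -0.015574) ; Δ = (-0.037879, -0.009470)
  [+3]  conj(Y_{8,3})(Ω₁) = (-0.024085, -0.006938) ; Y_{8,3}(Ω₂) = (-0.317105, -0.027665) ; Δ = (0.007446, 0.002866)
  [+4]  conj(Y_{8,4})(Ω₁) = (0.002849, 0.001118) ; Y_{8,4}(Ω₂) = (0.085200, 0.009930) ; Δ = (0.000232, 0.000124)
  [+5]  conj(Y_{8,5})(Ω₁) = (-0.000247, -0.000125) ; Y_{8,5}(Ω₂) = (0.413159, 0.060347) ; Δ = (-0.000095, -0.000067)
  [+6]  conj(Y_{8,6})(Ω₁) = (0.000016, 0.000010) ; Y_{8,6}(Ω₂) = (0.410270, 0.072135) ; Δ = (0.000006, 0.000005)
  [+7]  conj(Y_{8,7})(Ω₁) = (-0.000001, -0.000001) ; Y_{8,7}(Ω₂) = (0.226478, 0.046629) ; Δ = (-0.000000, -0.000000)
  [+8]  conj(Y_{8,8})(Ω₁) = (0.000000, 0.000000) ; Y_{8,8}(Ω₂) = (0.070792, 0.016729) ; Δ = (0.000000, 0.000000)
Σ over m = (-0.017705, -0.000000); ×(4π/17) → (-0.013088, -0.000000). Real part: -0.013088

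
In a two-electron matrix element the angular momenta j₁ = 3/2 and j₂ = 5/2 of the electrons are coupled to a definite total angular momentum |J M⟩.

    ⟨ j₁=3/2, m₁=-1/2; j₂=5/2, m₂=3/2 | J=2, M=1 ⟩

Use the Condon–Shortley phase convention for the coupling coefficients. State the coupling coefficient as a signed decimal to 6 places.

√[5·2!1!3!/7! · 1!2!4!1!3!1!] = √(24/7)
  +(−1)^1/∏(1,1,1,3,0,0)! = -1/6  (running -1/6)
  +(−1)^2/∏(2,0,0,2,1,1)! = 1/4  (running 1/12)
⟨..|..⟩ = √(24/7)·(1/12) = +0.154303

+0.154303  (= +√(1/42))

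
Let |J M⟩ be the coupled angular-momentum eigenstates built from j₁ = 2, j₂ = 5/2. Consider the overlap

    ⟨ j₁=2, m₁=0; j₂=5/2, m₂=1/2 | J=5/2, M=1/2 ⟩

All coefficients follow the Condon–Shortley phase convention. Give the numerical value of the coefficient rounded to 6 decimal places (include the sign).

-0.478091

triangle: 2!·2!·3!/8! = 24/40320
(j±m)!: 2!·2!·3!·2!·3!·2! = 576
prefactor² = (2J+1)·Δ·N² = 72/35
  k=0: +1/(0!·2!·2!·3!·0!·0!) = 1/24
  k=1: −1/(1!·1!·1!·2!·1!·1!) = -1/2
  k=2: +1/(2!·0!·0!·1!·2!·2!) = 1/8
Σ = -1/3  ⇒  CG² = 72/35·(-1/3)² = 8/35
CG = −√(8/35) = -0.478091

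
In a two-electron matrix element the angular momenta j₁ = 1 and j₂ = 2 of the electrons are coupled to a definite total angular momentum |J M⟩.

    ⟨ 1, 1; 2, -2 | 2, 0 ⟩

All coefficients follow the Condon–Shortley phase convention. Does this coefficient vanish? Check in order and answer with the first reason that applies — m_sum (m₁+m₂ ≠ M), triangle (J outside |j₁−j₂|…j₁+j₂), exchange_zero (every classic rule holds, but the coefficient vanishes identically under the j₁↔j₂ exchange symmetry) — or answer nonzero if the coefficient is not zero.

m_sum

m-sum: m₁+m₂ = 1+(-2) = -1, M = 0  ✗ ⇒ coefficient is 0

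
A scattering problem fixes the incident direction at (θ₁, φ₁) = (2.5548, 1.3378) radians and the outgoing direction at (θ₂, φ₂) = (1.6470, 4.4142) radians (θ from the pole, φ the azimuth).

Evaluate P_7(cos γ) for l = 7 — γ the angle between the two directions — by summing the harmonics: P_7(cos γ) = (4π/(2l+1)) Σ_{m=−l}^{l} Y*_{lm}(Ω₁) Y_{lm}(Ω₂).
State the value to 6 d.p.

-0.197452

Expand P_7 via completeness: Σ_{m} conj(Y_{7,m}) at Ω₁ times Y_{7,m} at Ω₂ —
  m=-7: (-0.00796 + 0.00048j) × (0.42605 + 0.24198j) = -0.00351 - 0.00172j  (running Σ = -0.00351 - 0.00172j)
  m=-6: (0.00772 - 0.04422j) × (-0.03032 + 0.13665j) = 0.00581 + 0.00240j  (running Σ = 0.00230 + 0.00067j)
  m=-5: (0.14061 + 0.06042j) × (0.33332 - 0.02667j) = 0.04848 + 0.01639j  (running Σ = 0.05078 + 0.01706j)
  m=-4: (-0.20597 + 0.27733j) × (0.05961 + 0.15010j) = -0.05391 - 0.01438j  (running Σ = -0.00313 + 0.00268j)
  m=-3: (-0.31410 - 0.37368j) × (0.22430 - 0.17999j) = -0.13771 - 0.02728j  (running Σ = -0.14084 - 0.02461j)
  m=-2: (0.26702 - 0.13430j) × (0.14077 + 0.09556j) = 0.05042 + 0.00661j  (running Σ = -0.09042 - 0.01800j)
  m=-1: (-0.05196 - 0.21896j) × (0.07922 - 0.25777j) = -0.06056 - 0.00395j  (running Σ = -0.15098 - 0.02195j)
  m=0: (0.38396 + 0.00000j) × (0.17258 + 0.00000j) = 0.06626 + 0.00000j  (running Σ = -0.08471 - 0.02195j)
  m=1: (0.05196 - 0.21896j) × (-0.07922 - 0.25777j) = -0.06056 + 0.00395j  (running Σ = -0.14527 - 0.01800j)
  m=2: (0.26702 + 0.13430j) × (0.14077 - 0.09556j) = 0.05042 - 0.00661j  (running Σ = -0.09485 - 0.02461j)
  m=3: (0.31410 - 0.37368j) × (-0.22430 - 0.17999j) = -0.13771 + 0.02728j  (running Σ = -0.23256 + 0.00268j)
  m=4: (-0.20597 - 0.27733j) × (0.05961 - 0.15010j) = -0.05391 + 0.01438j  (running Σ = -0.28647 + 0.01706j)
  m=5: (-0.14061 + 0.06042j) × (-0.33332 - 0.02667j) = 0.04848 - 0.01639j  (running Σ = -0.23799 + 0.00067j)
  m=6: (0.00772 + 0.04422j) × (-0.03032 - 0.13665j) = 0.00581 - 0.00240j  (running Σ = -0.23218 - 0.00172j)
  m=7: (0.00796 + 0.00048j) × (-0.42605 + 0.24198j) = -0.00351 + 0.00172j  (running Σ = -0.23569 + 0.00000j)
Σ over m = -0.23569 + 0.00000j; ×(4π/15) → -0.19745 + 0.00000j. Real part: -0.197452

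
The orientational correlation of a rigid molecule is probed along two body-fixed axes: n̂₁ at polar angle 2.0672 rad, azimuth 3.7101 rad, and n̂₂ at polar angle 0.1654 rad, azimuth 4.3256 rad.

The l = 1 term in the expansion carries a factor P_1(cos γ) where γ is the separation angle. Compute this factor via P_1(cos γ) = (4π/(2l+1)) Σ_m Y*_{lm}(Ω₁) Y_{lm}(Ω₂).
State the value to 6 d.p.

-0.351561

Summing Y*_{l m}(θ₁,φ₁)·Y_{l m}(θ₂,φ₂) over m ∈ [−1, 1]; prefactor 4π/(2·1+1) = 4.188790:
  m=-1: Y*=-0.25601 - 0.16355j  Y=-0.02146 + 0.05268j  product 0.01411 - 0.00998j
  m=+0: Y*=-0.23270 + 0.00000j  Y=0.48193 + 0.00000j  product -0.11215 + 0.00000j
  m=+1: Y*=0.25601 - 0.16355j  Y=0.02146 + 0.05268j  product 0.01411 + 0.00998j
Total Σ_m = -0.08393 + 0.00000j. Multiply by 4.188790: -0.35156 + 0.00000j. P_1(cos γ) = -0.351561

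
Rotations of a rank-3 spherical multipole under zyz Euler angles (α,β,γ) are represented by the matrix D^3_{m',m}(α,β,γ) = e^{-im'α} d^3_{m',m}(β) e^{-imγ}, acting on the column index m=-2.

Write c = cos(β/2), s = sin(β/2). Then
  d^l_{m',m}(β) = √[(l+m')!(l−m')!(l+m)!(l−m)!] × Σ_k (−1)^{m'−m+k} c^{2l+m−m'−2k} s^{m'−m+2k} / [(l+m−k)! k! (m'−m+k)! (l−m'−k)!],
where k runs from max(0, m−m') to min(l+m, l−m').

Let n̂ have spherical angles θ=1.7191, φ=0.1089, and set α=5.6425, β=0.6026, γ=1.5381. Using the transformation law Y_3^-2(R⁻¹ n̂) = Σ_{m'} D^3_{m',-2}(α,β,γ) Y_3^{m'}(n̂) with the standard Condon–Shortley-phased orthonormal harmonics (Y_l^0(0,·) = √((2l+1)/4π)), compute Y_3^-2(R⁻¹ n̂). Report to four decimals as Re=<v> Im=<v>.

Need the full column D^3_{m',-2} for m'=−3..3 at α=5.6425, β=0.6026, γ=1.5381.
cos(β/2)=0.954952, sin(β/2)=0.296762
d^3_{-3,-2}: single k=1 term ⇒ +0.577285;  D = +0.233628+0.527898i
d^3_{-2,-2}: k∈[0..1] ⇒ +0.758382 -0.366194 = +0.392188;  D = -0.087130+0.382387i
d^3_{-1,-2}: k∈[0..1] ⇒ -0.745272 +0.143946 = -0.601326;  D = +0.457557-0.390173i
d^3_{0,-2}: k∈[0..1] ⇒ +0.401146 -0.038740 = +0.362406;  D = -0.361631+0.023682i
d^3_{1,-2}: k∈[0..1] ⇒ -0.143946 +0.006951 = -0.136995;  D = +0.114943+0.074536i
d^3_{2,-2}: k∈[0..1] ⇒ +0.035364 -0.000683 = +0.034681;  D = -0.012049-0.032521i
d^3_{3,-2}: single k=0 term ⇒ -0.005384;  D = -0.001518+0.005165i
Y_3^{m'}(θ=1.7191,φ=0.1089) and Σ D·Y over m':
  (+0.2336+0.5279i)·(+0.3823-0.1295i)  (-0.0871+0.3824i)·(-0.1442+0.0319i)  (+0.4576-0.3902i)·(-0.2831+0.0309i)  (-0.3616+0.0237i)·(+0.1594+0.0000i)  (+0.1149+0.0745i)·(+0.2831+0.0309i)  (-0.0120-0.0325i)·(-0.1442-0.0319i)  (-0.0015+0.0052i)·(-0.3823-0.1295i)
Y_3^-2(R⁻¹ n̂) = +0.015149+0.269941i

Re=0.0151 Im=0.2699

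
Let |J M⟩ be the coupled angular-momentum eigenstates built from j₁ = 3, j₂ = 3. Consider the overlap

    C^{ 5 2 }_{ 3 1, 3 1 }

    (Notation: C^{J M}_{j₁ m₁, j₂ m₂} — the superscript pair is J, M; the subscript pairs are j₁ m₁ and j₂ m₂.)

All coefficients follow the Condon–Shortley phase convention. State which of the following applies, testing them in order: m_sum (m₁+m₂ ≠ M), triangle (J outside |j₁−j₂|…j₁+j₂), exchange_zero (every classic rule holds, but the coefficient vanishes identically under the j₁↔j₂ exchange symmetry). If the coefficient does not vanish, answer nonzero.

m-sum: m₁+m₂ = 1+1 = 2, M = 2  ✓
triangle: |j₁−j₂| = 0 ≤ J = 5 ≤ j₁+j₂ = 6  ✓
exchange: j₁=j₂ and m₁=m₂, and (−1)^(j₁+j₂−J) = (−1)^1 = −1 forces ⟨j₁m₁;j₂m₂|JM⟩ = −⟨j₂m₂;j₁m₁|JM⟩ = −⟨j₁m₁;j₂m₂|JM⟩ ⇒ the coefficient vanishes identically
Racah sum check: Σ_k collapses to 0 ⇒ CG = 0

exchange_zero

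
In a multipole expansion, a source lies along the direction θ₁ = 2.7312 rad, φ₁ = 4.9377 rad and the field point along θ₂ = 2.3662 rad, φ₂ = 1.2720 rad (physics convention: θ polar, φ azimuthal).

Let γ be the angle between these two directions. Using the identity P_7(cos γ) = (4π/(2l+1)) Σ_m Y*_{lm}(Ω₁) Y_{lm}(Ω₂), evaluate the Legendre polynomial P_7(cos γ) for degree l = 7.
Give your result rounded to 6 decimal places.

Term-by-term m-sum for l=7 (normalisation 4π/15 = 0.837758):
  m=-7: Y*=-0.000805-0.000005i  Y=-0.035720-0.020489i  product +0.000029+0.000017i
  m=-6: Y*=+0.001503+0.006754i  Y=-0.034608+0.153335i  product -0.001088-0.000003i
  m=-5: Y*=+0.033260-0.015831i  Y=+0.346172-0.026644i  product +0.011092-0.006366i
  m=-4: Y*=-0.083921-0.106024i  Y=-0.167562-0.424925i  product -0.030990+0.053426i
  m=-3: Y*=-0.213646+0.266405i  Y=-0.193683+0.154841i  product +0.000129-0.084679i
  m=-2: Y*=+0.485312+0.234805i  Y=-0.176768-0.120310i  product -0.057538-0.099894i
  m=-1: Y*=+0.077273-0.337139i  Y=-0.105194+0.341519i  product +0.107011+0.061855i
  m=+0: Y*=+0.316956-0.000000i  Y=-0.112535+0.000000i  product -0.035669+0.000000i
  m=+1: Y*=-0.077273-0.337139i  Y=+0.105194+0.341519i  product +0.107011-0.061855i
  m=+2: Y*=+0.485312-0.234805i  Y=-0.176768+0.120310i  product -0.057538+0.099894i
  m=+3: Y*=+0.213646+0.266405i  Y=+0.193683+0.154841i  product +0.000129+0.084679i
  m=+4: Y*=-0.083921+0.106024i  Y=-0.167562+0.424925i  product -0.030990-0.053426i
  m=+5: Y*=-0.033260-0.015831i  Y=-0.346172-0.026644i  product +0.011092+0.006366i
  m=+6: Y*=+0.001503-0.006754i  Y=-0.034608-0.153335i  product -0.001088+0.000003i
  m=+7: Y*=+0.000805-0.000005i  Y=+0.035720-0.020489i  product +0.000029-0.000017i
Accumulated sum +0.021619+0.000000i; after 4π/(2l+1) scaling, +0.018112+0.000000i ⇒ P_7 = 0.018112

0.018112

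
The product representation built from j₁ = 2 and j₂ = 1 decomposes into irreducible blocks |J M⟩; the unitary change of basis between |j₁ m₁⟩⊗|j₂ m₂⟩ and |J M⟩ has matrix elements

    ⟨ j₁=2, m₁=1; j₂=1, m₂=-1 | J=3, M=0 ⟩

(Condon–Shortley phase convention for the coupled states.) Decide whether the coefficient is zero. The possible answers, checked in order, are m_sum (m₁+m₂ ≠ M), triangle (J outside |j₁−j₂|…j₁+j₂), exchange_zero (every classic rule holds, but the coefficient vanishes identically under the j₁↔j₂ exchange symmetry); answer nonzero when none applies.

m-sum: m₁+m₂ = 1+(-1) = 0, M = 0  ✓
triangle: |j₁−j₂| = 1 ≤ J = 3 ≤ j₁+j₂ = 3  ✓
exchange: j₁≠j₂ or m₁≠m₂ — the exchange symmetry imposes no constraint here
value check: CG = +√(1/5) = +0.447214 ≠ 0

nonzero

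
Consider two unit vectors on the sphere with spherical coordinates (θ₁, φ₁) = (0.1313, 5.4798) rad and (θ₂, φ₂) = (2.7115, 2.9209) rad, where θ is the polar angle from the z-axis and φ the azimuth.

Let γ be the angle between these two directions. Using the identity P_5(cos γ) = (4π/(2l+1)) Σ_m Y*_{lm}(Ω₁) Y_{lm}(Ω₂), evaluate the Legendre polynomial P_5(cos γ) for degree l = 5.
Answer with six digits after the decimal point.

-0.339207

Summing Y*_{l m}(θ₁,φ₁)·Y_{l m}(θ₂,φ₂) over m ∈ [−5, 5]; prefactor 4π/(2·5+1) = 1.142397:
  m=-5: Y*=(-0.000011, 0.000014)  Y=(-0.002635, -0.005222)  product (0.000000, 0.000000)
  m=-4: Y*=(-0.000426, 0.000031)  Y=(-0.025604, -0.031148)  product (0.000012, 0.000012)
  m=-3: Y*=(-0.004533, -0.004068)  Y=(-0.127281, -0.099208)  product (0.000173, 0.000968)
  m=-2: Y*=(-0.002018, -0.056082)  Y=(-0.357989, -0.169140)  product (-0.008763, 0.020418)
  m=-1: Y*=(0.219107, -0.227135)  Y=(-0.490839, -0.110118)  product (-0.132558, 0.087359)
  m=+0: Y*=(0.818403, -0.000000)  Y=(-0.017906, 0.000000)  product (-0.014654, 0.000000)
  m=+1: Y*=(-0.219107, -0.227135)  Y=(0.490839, -0.110118)  product (-0.132558, -0.087359)
  m=+2: Y*=(-0.002018, 0.056082)  Y=(-0.357989, 0.169140)  product (-0.008763, -0.020418)
  m=+3: Y*=(0.004533, -0.004068)  Y=(0.127281, -0.099208)  product (0.000173, -0.000968)
  m=+4: Y*=(-0.000426, -0.000031)  Y=(-0.025604, 0.031148)  product (0.000012, -0.000012)
  m=+5: Y*=(0.000011, 0.000014)  Y=(0.002635, -0.005222)  product (0.000000, -0.000000)
Accumulated sum (-0.296926, 0.000000); after 4π/(2l+1) scaling, (-0.339207, 0.000000) ⇒ P_5 = -0.339207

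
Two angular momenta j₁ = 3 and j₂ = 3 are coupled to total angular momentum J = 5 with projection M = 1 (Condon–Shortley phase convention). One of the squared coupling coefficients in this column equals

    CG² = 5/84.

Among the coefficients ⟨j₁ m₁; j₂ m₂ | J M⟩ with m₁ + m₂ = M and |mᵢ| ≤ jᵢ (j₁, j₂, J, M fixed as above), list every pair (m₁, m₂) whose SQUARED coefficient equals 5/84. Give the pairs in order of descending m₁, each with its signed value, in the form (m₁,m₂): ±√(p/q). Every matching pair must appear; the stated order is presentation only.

(3,-2): +√(5/84); (-2,3): −√(5/84)

Admissible pairs with m₁+m₂ = M = 1: (-2,3), (-1,2), (0,1), (1,0), (2,-1), (3,-2)
  (m₁,m₂)=(3,-2): CG² = 5/84, CG = +√(5/84)   ← matches the target
  (m₁,m₂)=(2,-1): CG² = 9/28, CG = +√(9/28)
  (m₁,m₂)=(1,0): CG² = 5/42, CG = +√(5/42)
  (m₁,m₂)=(0,1): CG² = 5/42, CG = −√(5/42)
  (m₁,m₂)=(-1,2): CG² = 9/28, CG = −√(9/28)
  (m₁,m₂)=(-2,3): CG² = 5/84, CG = −√(5/84)   ← matches the target
Pairs with CG² = 5/84: (3,-2): +√(5/84); (-2,3): −√(5/84)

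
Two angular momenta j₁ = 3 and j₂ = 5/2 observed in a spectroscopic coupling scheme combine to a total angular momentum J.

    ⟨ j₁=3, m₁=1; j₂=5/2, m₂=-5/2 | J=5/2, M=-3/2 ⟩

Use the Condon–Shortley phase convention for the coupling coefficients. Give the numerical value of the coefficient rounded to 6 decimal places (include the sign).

√[6·3!3!2!/9! · 4!2!0!5!1!4!] = √(1152/7)
  +(−1)^0/∏(0,3,2,0,1,2)! = 1/24  (running 1/24)
⟨..|..⟩ = √(1152/7)·(1/24) = +0.534522

+0.534522  (= +√(2/7))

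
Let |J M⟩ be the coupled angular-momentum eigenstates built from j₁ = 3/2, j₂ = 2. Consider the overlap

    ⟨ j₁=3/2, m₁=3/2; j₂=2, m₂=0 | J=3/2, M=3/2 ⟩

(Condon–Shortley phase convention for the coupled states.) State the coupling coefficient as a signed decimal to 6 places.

j₁+j₂−J=2  J+j₁−j₂=1  J−j₁+j₂=2  j₁+j₂+J+1=6
(j₁±m₁, j₂±m₂, J±M) = (3,0,2,2,3,0)
P² = 16/5
sum k=0..0:
  [0] +1/4 = 1/4
S = 1/4
C² = P²·S² = 1/5 ; C = +0.447214

+√(1/5) ≈ +0.447214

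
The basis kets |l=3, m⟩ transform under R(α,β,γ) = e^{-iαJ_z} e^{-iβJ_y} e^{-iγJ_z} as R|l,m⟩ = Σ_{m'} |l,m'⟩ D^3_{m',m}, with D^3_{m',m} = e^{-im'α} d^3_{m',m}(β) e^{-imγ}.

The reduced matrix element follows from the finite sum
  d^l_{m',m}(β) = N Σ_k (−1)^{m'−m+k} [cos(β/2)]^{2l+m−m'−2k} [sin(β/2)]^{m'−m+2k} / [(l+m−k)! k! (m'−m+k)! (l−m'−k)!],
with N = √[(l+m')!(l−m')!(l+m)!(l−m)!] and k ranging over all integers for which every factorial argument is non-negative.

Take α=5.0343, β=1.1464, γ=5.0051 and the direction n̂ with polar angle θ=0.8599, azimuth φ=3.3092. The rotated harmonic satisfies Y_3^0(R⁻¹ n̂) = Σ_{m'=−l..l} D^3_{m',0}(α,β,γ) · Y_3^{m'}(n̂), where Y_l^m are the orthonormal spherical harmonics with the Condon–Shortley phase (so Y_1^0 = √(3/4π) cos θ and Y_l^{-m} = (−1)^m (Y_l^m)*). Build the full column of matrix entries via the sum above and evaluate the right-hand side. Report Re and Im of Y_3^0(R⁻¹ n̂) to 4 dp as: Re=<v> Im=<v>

Re=-0.1740 Im=0.0000

Need the full column D^3_{m',0} for m'=−3..3 at α=5.0343, β=1.1464, γ=5.0051.
cos(β/2)=0.840170, sin(β/2)=0.542323
d^3_{-3,0}: single k=3 term ⇒ +0.423050;  D = -0.347944+0.240637i
d^3_{-2,0}: k∈[2..3] ⇒ +0.802686 -0.334448 = +0.468238;  D = -0.374500-0.281063i
d^3_{-1,0}: k∈[1..3] ⇒ +0.786474 -0.983078 +0.136537 = -0.060068;  D = -0.019004+0.056982i
d^3_{0,0}: k∈[0..3] ⇒ +0.351724 -1.318947 +0.549553 -0.025442 = -0.443111;  D = -0.443111+0.000000i
d^3_{1,0}: k∈[0..2] ⇒ -0.786474 +0.983078 -0.136537 = +0.060068;  D = +0.019004+0.056982i
d^3_{2,0}: k∈[0..1] ⇒ +0.802686 -0.334448 = +0.468238;  D = -0.374500+0.281063i
d^3_{3,0}: single k=0 term ⇒ -0.423050;  D = +0.347944+0.240637i
Y_3^{m'}(θ=0.8599,φ=3.3092) and Σ D·Y over m':
  (-0.3479+0.2406i)·(-0.1591+0.0875i)  (-0.3745-0.2811i)·(+0.3616-0.1260i)  (-0.0190+0.0570i)·(-0.2726+0.0461i)  (-0.4431+0.0000i)·(-0.2121+0.0000i)  (+0.0190+0.0570i)·(+0.2726+0.0461i)  (-0.3745+0.2811i)·(+0.3616+0.1260i)  (+0.3479+0.2406i)·(+0.1591+0.0875i)
Y_3^0(R⁻¹ n̂) = -0.173969+0.000000i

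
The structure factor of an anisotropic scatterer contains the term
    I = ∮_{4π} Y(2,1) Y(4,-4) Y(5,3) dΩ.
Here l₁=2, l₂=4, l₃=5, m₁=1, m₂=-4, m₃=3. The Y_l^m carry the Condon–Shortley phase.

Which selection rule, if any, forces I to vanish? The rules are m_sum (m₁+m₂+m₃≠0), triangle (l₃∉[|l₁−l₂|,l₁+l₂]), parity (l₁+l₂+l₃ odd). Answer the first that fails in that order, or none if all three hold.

parity

m₁+m₂+m₃ = 1 − 4 + 3 = 0  ✓
triangle: |2−4|=2 ≤ l₃=5 ≤ 2+4=6  ✓
parity: l₁+l₂+l₃ = 11 is odd  ✗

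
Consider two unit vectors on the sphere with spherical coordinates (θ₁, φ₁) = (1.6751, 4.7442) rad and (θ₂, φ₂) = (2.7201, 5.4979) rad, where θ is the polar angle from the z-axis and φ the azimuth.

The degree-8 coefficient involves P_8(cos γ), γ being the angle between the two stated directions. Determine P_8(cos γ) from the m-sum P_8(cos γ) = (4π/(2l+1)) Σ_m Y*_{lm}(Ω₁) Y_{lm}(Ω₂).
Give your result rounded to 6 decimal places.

-0.273470

Addition theorem: P_8(cos γ) = (4π/17) Σ_m Y*_{lm}(Ω₁) Y_{lm}(Ω₂), m = −8…8:
  [-8]  conj(Y_{8,-8})(Ω₁) = 0.47755 + 0.12422j ; Y_{8,-8}(Ω₂) = 0.00040 - 0.00000j ; Δ = 0.00019 + 0.00005j
  [-7]  conj(Y_{8,-7})(Ω₁) = 0.04563 - 0.20152j ; Y_{8,-7}(Ω₂) = -0.00255 + 0.00255j ; Δ = 0.00040 + 0.00063j
  [-6]  conj(Y_{8,-6})(Ω₁) = 0.29953 + 0.05787j ; Y_{8,-6}(Ω₂) = -0.00001 - 0.02028j ; Δ = 0.00117 - 0.00608j
  [-5]  conj(Y_{8,-5})(Ω₁) = 0.03702 - 0.23081j ; Y_{8,-5}(Ω₂) = 0.05710 + 0.05703j ; Δ = 0.01528 - 0.01107j
  [-4]  conj(Y_{8,-4})(Ω₁) = 0.23830 + 0.03049j ; Y_{8,-4}(Ω₂) = -0.23138 + 0.00010j ; Δ = -0.05514 - 0.00703j
  [-3]  conj(Y_{8,-3})(Ω₁) = 0.02321 - 0.24248j ; Y_{8,-3}(Ω₂) = 0.32364 - 0.32386j ; Δ = -0.07102 - 0.08600j
  [-2]  conj(Y_{8,-2})(Ω₁) = 0.20980 + 0.01337j ; Y_{8,-2}(Ω₂) = 0.00012 + 0.53357j ; Δ = -0.00711 + 0.11194j
  [-1]  conj(Y_{8,-1})(Ω₁) = 0.00786 - 0.24693j ; Y_{8,-1}(Ω₂) = -0.08795 - 0.08793j ; Δ = -0.02240 + 0.02103j
  [+0]  conj(Y_{8,0})(Ω₁) = 0.20119 + 0.00000j ; Y_{8,0}(Ω₂) = -0.46073 + 0.00000j ; Δ = -0.09269 + 0.00000j
  [+1]  conj(Y_{8,1})(Ω₁) = -0.00786 - 0.24693j ; Y_{8,1}(Ω₂) = 0.08795 - 0.08793j ; Δ = -0.02240 - 0.02103j
  [+2]  conj(Y_{8,2})(Ω₁) = 0.20980 - 0.01337j ; Y_{8,2}(Ω₂) = 0.00012 - 0.53357j ; Δ = -0.00711 - 0.11194j
  [+3]  conj(Y_{8,3})(Ω₁) = -0.02321 - 0.24248j ; Y_{8,3}(Ω₂) = -0.32364 - 0.32386j ; Δ = -0.07102 + 0.08600j
  [+4]  conj(Y_{8,4})(Ω₁) = 0.23830 - 0.03049j ; Y_{8,4}(Ω₂) = -0.23138 - 0.00010j ; Δ = -0.05514 + 0.00703j
  [+5]  conj(Y_{8,5})(Ω₁) = -0.03702 - 0.23081j ; Y_{8,5}(Ω₂) = -0.05710 + 0.05703j ; Δ = 0.01528 + 0.01107j
  [+6]  conj(Y_{8,6})(Ω₁) = 0.29953 - 0.05787j ; Y_{8,6}(Ω₂) = -0.00001 + 0.02028j ; Δ = 0.00117 + 0.00608j
  [+7]  conj(Y_{8,7})(Ω₁) = -0.04563 - 0.20152j ; Y_{8,7}(Ω₂) = 0.00255 + 0.00255j ; Δ = 0.00040 - 0.00063j
  [+8]  conj(Y_{8,8})(Ω₁) = 0.47755 - 0.12422j ; Y_{8,8}(Ω₂) = 0.00040 + 0.00000j ; Δ = 0.00019 - 0.00005j
Total Σ_m = -0.36996 + 0.00000j. Multiply by 0.739198: -0.27347 + 0.00000j. P_8(cos γ) = -0.273470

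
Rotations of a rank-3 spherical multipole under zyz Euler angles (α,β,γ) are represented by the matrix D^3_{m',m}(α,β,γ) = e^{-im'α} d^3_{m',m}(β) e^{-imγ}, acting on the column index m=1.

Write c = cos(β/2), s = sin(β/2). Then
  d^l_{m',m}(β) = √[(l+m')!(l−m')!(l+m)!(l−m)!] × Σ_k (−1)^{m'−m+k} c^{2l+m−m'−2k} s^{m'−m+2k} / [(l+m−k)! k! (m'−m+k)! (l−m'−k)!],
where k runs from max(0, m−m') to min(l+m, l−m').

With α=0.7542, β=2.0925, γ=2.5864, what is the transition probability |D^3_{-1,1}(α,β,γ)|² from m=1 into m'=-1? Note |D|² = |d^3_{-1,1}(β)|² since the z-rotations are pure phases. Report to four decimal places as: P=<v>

P=0.1789

D^3_{-1,1}(0.7542,2.0925,2.5864) = e^{-i·-1·0.7542}·d^3_{-1,1}(2.0925)·e^{-i·1·2.5864}. Compute d first:
With c≡cos(β/2)=0.500820 and s≡sin(β/2)=0.865551, N=[2·24·24·2]^{1/2}=48.000000
Admissible k: 2..4 (factorial args all ≥0)
  k=2: (−1)^0·48.0000/(8)·0.5008^4·0.8656^2 = +0.282790
  k=3: (−1)^1·48.0000/(6)·0.5008^2·0.8656^4 = -1.126225
  k=4: (−1)^2·48.0000/(48)·0.5008^0·0.8656^6 = +0.420491
d^3_{-1,1}(2.0925) = +0.282790 -1.126225 +0.420491 = -0.422943
|D^3_{-1,1}|² = |d^3_{-1,1}(β)|² = (-0.422943)² = 0.178881 (the z-rotation phases have unit modulus)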